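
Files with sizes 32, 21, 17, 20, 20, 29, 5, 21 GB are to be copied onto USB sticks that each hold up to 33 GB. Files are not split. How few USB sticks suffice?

7

Total = 32 + 29 + 21 + 21 + 20 + 20 + 17 + 5 = 165 GB.
Lower bound: ⌈165/33⌉ = 5 USB sticks.
Also, 7 files each exceed 33/2 GB, and no two of those can share a USB stick, so at least 7 USB sticks are needed.
A packing using 7 USB sticks:
  USB stick 1: 32 = 32
  USB stick 2: 29 = 29
  USB stick 3: 21 + 5 = 26
  USB stick 4: 21 = 21
  USB stick 5: 20 = 20
  USB stick 6: 20 = 20
  USB stick 7: 17 = 17
This matches the lower bound, so 7 is optimal.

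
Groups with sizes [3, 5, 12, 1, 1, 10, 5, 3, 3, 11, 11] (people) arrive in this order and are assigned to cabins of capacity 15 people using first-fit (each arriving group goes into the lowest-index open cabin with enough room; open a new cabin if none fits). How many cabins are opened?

  3 → cabin 1 (new)  [load 3/15]
  5 → cabin 1  [load 8/15]
  12 → cabin 2 (new)  [load 12/15]
  1 → cabin 1  [load 9/15]
  1 → cabin 1  [load 10/15]
  10 → cabin 3 (new)  [load 10/15]
  5 → cabin 1  [load 15/15]
  3 → cabin 2  [load 15/15]
  3 → cabin 3  [load 13/15]
  11 → cabin 4 (new)  [load 11/15]
  11 → cabin 5 (new)  [load 11/15]
5 cabins opened.

5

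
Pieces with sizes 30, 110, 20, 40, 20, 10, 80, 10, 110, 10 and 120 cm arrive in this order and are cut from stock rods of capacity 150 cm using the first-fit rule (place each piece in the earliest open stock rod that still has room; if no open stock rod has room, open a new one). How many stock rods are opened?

5

  30 → stock rod 1 (new)  [load 30/150]
  110 → stock rod 1  [load 140/150]
  20 → stock rod 2 (new)  [load 20/150]
  40 → stock rod 2  [load 60/150]
  20 → stock rod 2  [load 80/150]
  10 → stock rod 1  [load 150/150]
  80 → stock rod 3 (new)  [load 80/150]
  10 → stock rod 2  [load 90/150]
  110 → stock rod 4 (new)  [load 110/150]
  10 → stock rod 2  [load 100/150]
  120 → stock rod 5 (new)  [load 120/150]
5 stock rods opened.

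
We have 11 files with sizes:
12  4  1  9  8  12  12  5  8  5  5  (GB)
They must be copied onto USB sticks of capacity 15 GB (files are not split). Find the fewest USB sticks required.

7

Total = 12 + 12 + 12 + 9 + 8 + 8 + 5 + 5 + 5 + 4 + 1 = 81 GB.
Lower bound: ⌈81/15⌉ = 6 USB sticks.
A packing using 7 USB sticks:
  USB stick 1: 12 + 1 = 13
  USB stick 2: 12 = 12
  USB stick 3: 12 = 12
  USB stick 4: 9 + 5 = 14
  USB stick 5: 8 + 5 = 13
  USB stick 6: 8 + 5 = 13
  USB stick 7: 4 = 4
No arrangement into 6 USB sticks stays within capacity, so 7 is optimal.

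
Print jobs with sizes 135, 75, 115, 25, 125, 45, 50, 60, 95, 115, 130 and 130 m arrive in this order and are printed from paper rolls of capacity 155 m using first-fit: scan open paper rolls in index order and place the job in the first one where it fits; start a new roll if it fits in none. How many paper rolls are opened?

  135 → roll 1 (new)  [load 135/155]
  75 → roll 2 (new)  [load 75/155]
  115 → roll 3 (new)  [load 115/155]
  25 → roll 2  [load 100/155]
  125 → roll 4 (new)  [load 125/155]
  45 → roll 2  [load 145/155]
  50 → roll 5 (new)  [load 50/155]
  60 → roll 5  [load 110/155]
  95 → roll 6 (new)  [load 95/155]
  115 → roll 7 (new)  [load 115/155]
  130 → roll 8 (new)  [load 130/155]
  130 → roll 9 (new)  [load 130/155]
9 paper rolls opened.

9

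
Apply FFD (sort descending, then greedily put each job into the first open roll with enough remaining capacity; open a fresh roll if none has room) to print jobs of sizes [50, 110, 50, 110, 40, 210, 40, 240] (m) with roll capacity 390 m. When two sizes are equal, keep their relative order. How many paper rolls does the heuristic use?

3

Sorted descending: 240, 210, 110, 110, 50, 50, 40, 40.
  240 → roll 1 (new)  [load 240/390]
  210 → roll 2 (new)  [load 210/390]
  110 → roll 1  [load 350/390]
  110 → roll 2  [load 320/390]
  50 → roll 2  [load 370/390]
  50 → roll 3 (new)  [load 50/390]
  40 → roll 1  [load 390/390]
  40 → roll 3  [load 90/390]
3 paper rolls opened.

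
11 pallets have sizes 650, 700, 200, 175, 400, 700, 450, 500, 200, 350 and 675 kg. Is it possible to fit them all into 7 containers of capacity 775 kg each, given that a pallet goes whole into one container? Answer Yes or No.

No

Total = 5000 kg; ⌈5000/775⌉ = 7.
The bound of 7 does not rule out 7, but exhaustive search shows no assignment into 7 containers of capacity 775 kg exists — the minimum is 8.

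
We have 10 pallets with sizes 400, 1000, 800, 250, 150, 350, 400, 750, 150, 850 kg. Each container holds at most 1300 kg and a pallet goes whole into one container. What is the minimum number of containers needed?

Total = 1000 + 850 + 800 + 750 + 400 + 400 + 350 + 250 + 150 + 150 = 5100 kg.
Lower bound: ⌈5100/1300⌉ = 4 containers.
A packing using 4 containers:
  container 1: 1000 + 250 = 1250
  container 2: 850 + 400 = 1250
  container 3: 800 + 350 + 150 = 1300
  container 4: 750 + 400 + 150 = 1300
This matches the lower bound, so 4 is optimal.

4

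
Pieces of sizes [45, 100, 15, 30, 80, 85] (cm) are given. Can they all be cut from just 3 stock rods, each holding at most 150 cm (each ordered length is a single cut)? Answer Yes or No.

A valid assignment using 3 stock rods:
  stock rod 1: 100 + 45 = 145
  stock rod 2: 85 + 30 + 15 = 130
  stock rod 3: 80 = 80
Every load is within 150 cm, so 3 stock rods suffice.

Yes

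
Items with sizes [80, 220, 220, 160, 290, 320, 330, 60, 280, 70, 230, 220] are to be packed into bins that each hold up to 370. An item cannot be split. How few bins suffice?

9

Total = 330 + 320 + 290 + 280 + 230 + 220 + 220 + 220 + 160 + 80 + 70 + 60 = 2480.
Lower bound: ⌈2480/370⌉ = 7 bins.
Also, 8 items each exceed 185, and no two of those can share a bin, so at least 8 bins are needed.
A packing using 9 bins:
  bin 1: 330 = 330
  bin 2: 320 = 320
  bin 3: 290 + 80 = 370
  bin 4: 280 + 70 = 350
  bin 5: 230 + 60 = 290
  bin 6: 220 = 220
  bin 7: 220 = 220
  bin 8: 220 = 220
  bin 9: 160 = 160
No arrangement into 8 bins stays within capacity, so 9 is optimal.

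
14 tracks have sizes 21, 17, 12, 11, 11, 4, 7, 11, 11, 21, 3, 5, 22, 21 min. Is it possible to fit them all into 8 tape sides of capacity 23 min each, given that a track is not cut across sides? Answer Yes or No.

No

Total = 177 min; ⌈177/23⌉ = 8.
The bound of 8 does not rule out 8, but exhaustive search shows no assignment into 8 tape sides of capacity 23 min exists — the minimum is 9.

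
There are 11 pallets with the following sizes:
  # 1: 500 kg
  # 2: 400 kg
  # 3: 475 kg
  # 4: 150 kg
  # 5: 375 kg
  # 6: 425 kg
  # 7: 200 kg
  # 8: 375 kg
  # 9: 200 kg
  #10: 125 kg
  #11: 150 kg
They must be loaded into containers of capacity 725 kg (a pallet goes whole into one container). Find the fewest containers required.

6

Total = 500 + 475 + 425 + 400 + 375 + 375 + 200 + 200 + 150 + 150 + 125 = 3375 kg.
Lower bound: ⌈3375/725⌉ = 5 containers.
Also, 6 pallets each exceed 725/2 kg, and no two of those can share a container, so at least 6 containers are needed.
A packing using 6 containers:
  container 1: 500 + 200 = 700
  container 2: 475 + 200 = 675
  container 3: 425 + 150 + 150 = 725
  container 4: 400 + 125 = 525
  container 5: 375 = 375
  container 6: 375 = 375
This matches the lower bound, so 6 is optimal.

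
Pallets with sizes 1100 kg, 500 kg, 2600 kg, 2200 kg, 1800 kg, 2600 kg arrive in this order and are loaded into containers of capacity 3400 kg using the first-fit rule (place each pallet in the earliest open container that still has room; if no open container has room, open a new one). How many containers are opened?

4

  1100 → container 1 (new)  [load 1100/3400]
  500 → container 1  [load 1600/3400]
  2600 → container 2 (new)  [load 2600/3400]
  2200 → container 3 (new)  [load 2200/3400]
  1800 → container 1  [load 3400/3400]
  2600 → container 4 (new)  [load 2600/3400]
4 containers opened.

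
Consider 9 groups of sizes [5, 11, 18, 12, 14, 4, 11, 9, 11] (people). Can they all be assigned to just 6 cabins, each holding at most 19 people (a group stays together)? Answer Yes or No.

No

Total = 95 people; ⌈95/19⌉ = 5.
6 groups each exceed half the capacity and cannot share a cabin, forcing at least 6 cabins.
The bound of 6 does not rule out 6, but exhaustive search shows no assignment into 6 cabins of capacity 19 people exists — the minimum is 7.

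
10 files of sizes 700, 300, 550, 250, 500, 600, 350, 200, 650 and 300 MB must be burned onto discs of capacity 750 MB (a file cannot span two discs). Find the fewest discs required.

Total = 700 + 650 + 600 + 550 + 500 + 350 + 300 + 300 + 250 + 200 = 4400 MB.
Lower bound: ⌈4400/750⌉ = 6 discs.
A packing using 7 discs:
  disc 1: 700 = 700
  disc 2: 650 = 650
  disc 3: 600 = 600
  disc 4: 550 + 200 = 750
  disc 5: 500 + 250 = 750
  disc 6: 350 + 300 = 650
  disc 7: 300 = 300
No arrangement into 6 discs stays within capacity, so 7 is optimal.

7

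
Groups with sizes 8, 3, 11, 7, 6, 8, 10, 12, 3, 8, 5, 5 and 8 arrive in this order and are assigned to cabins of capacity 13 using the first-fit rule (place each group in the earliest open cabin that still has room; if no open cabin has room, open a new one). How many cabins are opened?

8

  8 → cabin 1 (new)  [load 8/13]
  3 → cabin 1  [load 11/13]
  11 → cabin 2 (new)  [load 11/13]
  7 → cabin 3 (new)  [load 7/13]
  6 → cabin 3  [load 13/13]
  8 → cabin 4 (new)  [load 8/13]
  10 → cabin 5 (new)  [load 10/13]
  12 → cabin 6 (new)  [load 12/13]
  3 → cabin 4  [load 11/13]
  8 → cabin 7 (new)  [load 8/13]
  5 → cabin 7  [load 13/13]
  5 → cabin 8 (new)  [load 5/13]
  8 → cabin 8  [load 13/13]
8 cabins opened.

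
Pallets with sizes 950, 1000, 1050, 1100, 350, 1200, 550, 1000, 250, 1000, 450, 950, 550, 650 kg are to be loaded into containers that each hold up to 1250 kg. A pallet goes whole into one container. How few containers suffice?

11

Total = 1200 + 1100 + 1050 + 1000 + 1000 + 1000 + 950 + 950 + 650 + 550 + 550 + 450 + 350 + 250 = 11050 kg.
Lower bound: ⌈11050/1250⌉ = 9 containers.
A packing using 11 containers:
  container 1: 1200 = 1200
  container 2: 1100 = 1100
  container 3: 1050 = 1050
  container 4: 1000 + 250 = 1250
  container 5: 1000 = 1000
  container 6: 1000 = 1000
  container 7: 950 = 950
  container 8: 950 = 950
  container 9: 650 + 550 = 1200
  container 10: 550 + 450 = 1000
  container 11: 350 = 350
No arrangement into 10 containers stays within capacity, so 11 is optimal.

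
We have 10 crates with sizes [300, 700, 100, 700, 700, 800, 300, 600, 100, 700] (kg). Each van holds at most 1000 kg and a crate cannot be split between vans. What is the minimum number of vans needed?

6

Total = 800 + 700 + 700 + 700 + 700 + 600 + 300 + 300 + 100 + 100 = 5000 kg.
Lower bound: ⌈5000/1000⌉ = 5 vans.
Also, 6 crates each exceed 500 kg, and no two of those can share a van, so at least 6 vans are needed.
A packing using 6 vans:
  van 1: 800 + 100 + 100 = 1000
  van 2: 700 + 300 = 1000
  van 3: 700 + 300 = 1000
  van 4: 700 = 700
  van 5: 700 = 700
  van 6: 600 = 600
This matches the lower bound, so 6 is optimal.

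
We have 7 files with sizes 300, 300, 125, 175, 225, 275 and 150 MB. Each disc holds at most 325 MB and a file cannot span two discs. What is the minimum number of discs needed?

6

Total = 300 + 300 + 275 + 225 + 175 + 150 + 125 = 1550 MB.
Lower bound: ⌈1550/325⌉ = 5 discs.
A packing using 6 discs:
  disc 1: 300 = 300
  disc 2: 300 = 300
  disc 3: 275 = 275
  disc 4: 225 = 225
  disc 5: 175 + 150 = 325
  disc 6: 125 = 125
No arrangement into 5 discs stays within capacity, so 6 is optimal.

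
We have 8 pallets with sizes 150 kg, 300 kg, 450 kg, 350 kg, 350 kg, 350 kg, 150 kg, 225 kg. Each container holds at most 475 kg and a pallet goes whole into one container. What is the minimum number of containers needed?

Total = 450 + 350 + 350 + 350 + 300 + 225 + 150 + 150 = 2325 kg.
Lower bound: ⌈2325/475⌉ = 5 containers.
A packing using 6 containers:
  container 1: 450 = 450
  container 2: 350 = 350
  container 3: 350 = 350
  container 4: 350 = 350
  container 5: 300 + 150 = 450
  container 6: 225 + 150 = 375
No arrangement into 5 containers stays within capacity, so 6 is optimal.

6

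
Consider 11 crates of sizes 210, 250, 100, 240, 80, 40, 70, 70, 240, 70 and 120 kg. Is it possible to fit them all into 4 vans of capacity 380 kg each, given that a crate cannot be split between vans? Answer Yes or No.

Yes

A valid assignment using 4 vans:
  van 1: 250 + 120 = 370
  van 2: 240 + 100 + 40 = 380
  van 3: 240 + 70 + 70 = 380
  van 4: 210 + 80 + 70 = 360
Every load is within 380 kg, so 4 vans suffice.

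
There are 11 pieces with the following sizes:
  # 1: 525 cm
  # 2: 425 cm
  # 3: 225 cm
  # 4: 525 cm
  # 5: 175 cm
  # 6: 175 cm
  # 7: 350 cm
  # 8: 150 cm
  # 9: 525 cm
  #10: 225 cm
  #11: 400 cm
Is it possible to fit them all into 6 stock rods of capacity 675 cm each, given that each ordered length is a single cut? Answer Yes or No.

No

Total = 3700 cm; ⌈3700/675⌉ = 6.
The bound of 6 does not rule out 6, but exhaustive search shows no assignment into 6 stock rods of capacity 675 cm exists — the minimum is 7.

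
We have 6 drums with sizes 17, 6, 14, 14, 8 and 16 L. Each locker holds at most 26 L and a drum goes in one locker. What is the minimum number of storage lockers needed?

Total = 17 + 16 + 14 + 14 + 8 + 6 = 75 L.
Lower bound: ⌈75/26⌉ = 3 storage lockers.
Also, 4 drums each exceed 13 L, and no two of those can share a locker, so at least 4 storage lockers are needed.
A packing using 4 storage lockers:
  locker 1: 17 + 8 = 25
  locker 2: 16 + 6 = 22
  locker 3: 14 = 14
  locker 4: 14 = 14
This matches the lower bound, so 4 is optimal.

4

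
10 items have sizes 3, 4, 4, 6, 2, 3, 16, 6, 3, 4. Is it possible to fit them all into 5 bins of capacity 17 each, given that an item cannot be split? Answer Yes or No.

A valid assignment using 4 bins:
  bin 1: 16 = 16
  bin 2: 6 + 6 + 4 = 16
  bin 3: 4 + 4 + 3 + 3 + 3 = 17
  bin 4: 2 = 2
That uses only 4 ≤ 5, so 5 bins are enough.

Yes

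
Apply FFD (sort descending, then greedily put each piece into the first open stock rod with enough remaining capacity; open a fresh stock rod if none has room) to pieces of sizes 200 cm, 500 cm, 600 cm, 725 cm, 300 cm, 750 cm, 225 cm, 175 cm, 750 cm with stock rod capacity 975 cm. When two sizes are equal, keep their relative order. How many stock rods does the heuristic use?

5

Sorted descending: 750, 750, 725, 600, 500, 300, 225, 200, 175.
  750 → stock rod 1 (new)  [load 750/975]
  750 → stock rod 2 (new)  [load 750/975]
  725 → stock rod 3 (new)  [load 725/975]
  600 → stock rod 4 (new)  [load 600/975]
  500 → stock rod 5 (new)  [load 500/975]
  300 → stock rod 4  [load 900/975]
  225 → stock rod 1  [load 975/975]
  200 → stock rod 2  [load 950/975]
  175 → stock rod 3  [load 900/975]
5 stock rods opened.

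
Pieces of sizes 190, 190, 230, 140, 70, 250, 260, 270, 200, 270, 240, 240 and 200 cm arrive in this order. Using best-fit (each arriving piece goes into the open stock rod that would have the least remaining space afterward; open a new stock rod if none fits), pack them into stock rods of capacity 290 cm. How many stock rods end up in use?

12

  190 → stock rod 1 (new)  [load 190/290]
  190 → stock rod 2 (new)  [load 190/290]
  230 → stock rod 3 (new)  [load 230/290]
  140 → stock rod 4 (new)  [load 140/290]
  70 → stock rod 1  [load 260/290]
  250 → stock rod 5 (new)  [load 250/290]
  260 → stock rod 6 (new)  [load 260/290]
  270 → stock rod 7 (new)  [load 270/290]
  200 → stock rod 8 (new)  [load 200/290]
  270 → stock rod 9 (new)  [load 270/290]
  240 → stock rod 10 (new)  [load 240/290]
  240 → stock rod 11 (new)  [load 240/290]
  200 → stock rod 12 (new)  [load 200/290]
12 stock rods opened.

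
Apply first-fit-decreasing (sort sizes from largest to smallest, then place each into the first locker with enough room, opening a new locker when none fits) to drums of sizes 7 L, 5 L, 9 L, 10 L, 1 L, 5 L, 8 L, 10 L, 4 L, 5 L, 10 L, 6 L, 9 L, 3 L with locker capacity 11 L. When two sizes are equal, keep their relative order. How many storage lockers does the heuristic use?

9

Sorted descending: 10, 10, 10, 9, 9, 8, 7, 6, 5, 5, 5, 4, 3, 1.
  10 → locker 1 (new)  [load 10/11]
  10 → locker 2 (new)  [load 10/11]
  10 → locker 3 (new)  [load 10/11]
  9 → locker 4 (new)  [load 9/11]
  9 → locker 5 (new)  [load 9/11]
  8 → locker 6 (new)  [load 8/11]
  7 → locker 7 (new)  [load 7/11]
  6 → locker 8 (new)  [load 6/11]
  5 → locker 8  [load 11/11]
  5 → locker 9 (new)  [load 5/11]
  5 → locker 9  [load 10/11]
  4 → locker 7  [load 11/11]
  3 → locker 6  [load 11/11]
  1 → locker 1  [load 11/11]
9 storage lockers opened.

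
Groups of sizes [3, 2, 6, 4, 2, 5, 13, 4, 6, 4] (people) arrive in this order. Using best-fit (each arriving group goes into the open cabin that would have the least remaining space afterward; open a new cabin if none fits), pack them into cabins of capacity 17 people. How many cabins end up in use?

3

  3 → cabin 1 (new)  [load 3/17]
  2 → cabin 1  [load 5/17]
  6 → cabin 1  [load 11/17]
  4 → cabin 1  [load 15/17]
  2 → cabin 1  [load 17/17]
  5 → cabin 2 (new)  [load 5/17]
  13 → cabin 3 (new)  [load 13/17]
  4 → cabin 3  [load 17/17]
  6 → cabin 2  [load 11/17]
  4 → cabin 2  [load 15/17]
3 cabins opened.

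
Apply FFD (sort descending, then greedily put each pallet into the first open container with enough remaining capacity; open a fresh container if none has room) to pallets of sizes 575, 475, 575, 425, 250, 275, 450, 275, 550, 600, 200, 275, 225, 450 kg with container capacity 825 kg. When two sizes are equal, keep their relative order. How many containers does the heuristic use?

Sorted descending: 600, 575, 575, 550, 475, 450, 450, 425, 275, 275, 275, 250, 225, 200.
  600 → container 1 (new)  [load 600/825]
  575 → container 2 (new)  [load 575/825]
  575 → container 3 (new)  [load 575/825]
  550 → container 4 (new)  [load 550/825]
  475 → container 5 (new)  [load 475/825]
  450 → container 6 (new)  [load 450/825]
  450 → container 7 (new)  [load 450/825]
  425 → container 8 (new)  [load 425/825]
  275 → container 4  [load 825/825]
  275 → container 5  [load 750/825]
  275 → container 6  [load 725/825]
  250 → container 2  [load 825/825]
  225 → container 1  [load 825/825]
  200 → container 3  [load 775/825]
8 containers opened.

8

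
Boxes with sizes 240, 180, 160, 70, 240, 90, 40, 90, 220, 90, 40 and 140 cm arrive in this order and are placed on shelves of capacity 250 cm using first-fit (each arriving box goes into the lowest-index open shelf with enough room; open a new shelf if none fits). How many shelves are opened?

  240 → shelf 1 (new)  [load 240/250]
  180 → shelf 2 (new)  [load 180/250]
  160 → shelf 3 (new)  [load 160/250]
  70 → shelf 2  [load 250/250]
  240 → shelf 4 (new)  [load 240/250]
  90 → shelf 3  [load 250/250]
  40 → shelf 5 (new)  [load 40/250]
  90 → shelf 5  [load 130/250]
  220 → shelf 6 (new)  [load 220/250]
  90 → shelf 5  [load 220/250]
  40 → shelf 7 (new)  [load 40/250]
  140 → shelf 7  [load 180/250]
7 shelves opened.

7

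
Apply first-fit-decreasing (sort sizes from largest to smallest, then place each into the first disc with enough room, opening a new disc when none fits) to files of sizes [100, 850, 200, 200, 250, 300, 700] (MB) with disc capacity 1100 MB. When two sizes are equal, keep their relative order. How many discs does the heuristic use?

3

Sorted descending: 850, 700, 300, 250, 200, 200, 100.
  850 → disc 1 (new)  [load 850/1100]
  700 → disc 2 (new)  [load 700/1100]
  300 → disc 2  [load 1000/1100]
  250 → disc 1  [load 1100/1100]
  200 → disc 3 (new)  [load 200/1100]
  200 → disc 3  [load 400/1100]
  100 → disc 2  [load 1100/1100]
3 discs opened.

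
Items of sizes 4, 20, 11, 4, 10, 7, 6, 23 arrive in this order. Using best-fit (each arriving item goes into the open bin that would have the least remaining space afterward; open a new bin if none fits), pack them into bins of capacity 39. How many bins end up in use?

3

  4 → bin 1 (new)  [load 4/39]
  20 → bin 1  [load 24/39]
  11 → bin 1  [load 35/39]
  4 → bin 1  [load 39/39]
  10 → bin 2 (new)  [load 10/39]
  7 → bin 2  [load 17/39]
  6 → bin 2  [load 23/39]
  23 → bin 3 (new)  [load 23/39]
3 bins opened.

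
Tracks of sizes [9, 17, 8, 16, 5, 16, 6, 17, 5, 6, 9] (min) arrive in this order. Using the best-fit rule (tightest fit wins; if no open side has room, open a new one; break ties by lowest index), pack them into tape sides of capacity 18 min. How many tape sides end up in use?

7

  9 → side 1 (new)  [load 9/18]
  17 → side 2 (new)  [load 17/18]
  8 → side 1  [load 17/18]
  16 → side 3 (new)  [load 16/18]
  5 → side 4 (new)  [load 5/18]
  16 → side 5 (new)  [load 16/18]
  6 → side 4  [load 11/18]
  17 → side 6 (new)  [load 17/18]
  5 → side 4  [load 16/18]
  6 → side 7 (new)  [load 6/18]
  9 → side 7  [load 15/18]
7 tape sides opened.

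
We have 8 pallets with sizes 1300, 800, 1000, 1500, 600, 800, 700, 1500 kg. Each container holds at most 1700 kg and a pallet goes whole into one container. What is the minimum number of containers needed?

Total = 1500 + 1500 + 1300 + 1000 + 800 + 800 + 700 + 600 = 8200 kg.
Lower bound: ⌈8200/1700⌉ = 5 containers.
A packing using 6 containers:
  container 1: 1500 = 1500
  container 2: 1500 = 1500
  container 3: 1300 = 1300
  container 4: 1000 + 700 = 1700
  container 5: 800 + 800 = 1600
  container 6: 600 = 600
No arrangement into 5 containers stays within capacity, so 6 is optimal.

6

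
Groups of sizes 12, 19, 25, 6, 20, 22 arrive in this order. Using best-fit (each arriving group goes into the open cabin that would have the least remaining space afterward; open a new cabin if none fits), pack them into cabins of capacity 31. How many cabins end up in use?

  12 → cabin 1 (new)  [load 12/31]
  19 → cabin 1  [load 31/31]
  25 → cabin 2 (new)  [load 25/31]
  6 → cabin 2  [load 31/31]
  20 → cabin 3 (new)  [load 20/31]
  22 → cabin 4 (new)  [load 22/31]
4 cabins opened.

4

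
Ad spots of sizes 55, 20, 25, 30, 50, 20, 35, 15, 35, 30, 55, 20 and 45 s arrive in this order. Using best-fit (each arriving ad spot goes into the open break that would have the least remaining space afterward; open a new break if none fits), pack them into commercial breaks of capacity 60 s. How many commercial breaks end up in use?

  55 → break 1 (new)  [load 55/60]
  20 → break 2 (new)  [load 20/60]
  25 → break 2  [load 45/60]
  30 → break 3 (new)  [load 30/60]
  50 → break 4 (new)  [load 50/60]
  20 → break 3  [load 50/60]
  35 → break 5 (new)  [load 35/60]
  15 → break 2  [load 60/60]
  35 → break 6 (new)  [load 35/60]
  30 → break 7 (new)  [load 30/60]
  55 → break 8 (new)  [load 55/60]
  20 → break 5  [load 55/60]
  45 → break 9 (new)  [load 45/60]
9 commercial breaks opened.

9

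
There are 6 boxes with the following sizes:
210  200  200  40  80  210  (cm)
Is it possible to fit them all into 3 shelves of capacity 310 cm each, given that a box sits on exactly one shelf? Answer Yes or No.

Total = 940 cm; ⌈940/310⌉ = 4.
At least 4 shelves are required, but only 3 are allowed.

No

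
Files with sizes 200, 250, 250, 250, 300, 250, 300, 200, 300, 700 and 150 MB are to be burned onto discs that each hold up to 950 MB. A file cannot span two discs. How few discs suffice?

4

Total = 700 + 300 + 300 + 300 + 250 + 250 + 250 + 250 + 200 + 200 + 150 = 3150 MB.
Lower bound: ⌈3150/950⌉ = 4 discs.
A packing using 4 discs:
  disc 1: 700 + 250 = 950
  disc 2: 300 + 300 + 300 = 900
  disc 3: 250 + 250 + 250 + 200 = 950
  disc 4: 200 + 150 = 350
This matches the lower bound, so 4 is optimal.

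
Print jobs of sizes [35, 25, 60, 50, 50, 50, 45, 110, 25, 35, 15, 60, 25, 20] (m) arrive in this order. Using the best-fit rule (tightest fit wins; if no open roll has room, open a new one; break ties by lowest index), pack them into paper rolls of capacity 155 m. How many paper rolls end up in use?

  35 → roll 1 (new)  [load 35/155]
  25 → roll 1  [load 60/155]
  60 → roll 1  [load 120/155]
  50 → roll 2 (new)  [load 50/155]
  50 → roll 2  [load 100/155]
  50 → roll 2  [load 150/155]
  45 → roll 3 (new)  [load 45/155]
  110 → roll 3  [load 155/155]
  25 → roll 1  [load 145/155]
  35 → roll 4 (new)  [load 35/155]
  15 → roll 4  [load 50/155]
  60 → roll 4  [load 110/155]
  25 → roll 4  [load 135/155]
  20 → roll 4  [load 155/155]
4 paper rolls opened.

4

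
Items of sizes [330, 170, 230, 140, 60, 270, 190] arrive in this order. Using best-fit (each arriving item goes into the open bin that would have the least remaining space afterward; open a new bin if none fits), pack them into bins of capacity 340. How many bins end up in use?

5

  330 → bin 1 (new)  [load 330/340]
  170 → bin 2 (new)  [load 170/340]
  230 → bin 3 (new)  [load 230/340]
  140 → bin 2  [load 310/340]
  60 → bin 3  [load 290/340]
  270 → bin 4 (new)  [load 270/340]
  190 → bin 5 (new)  [load 190/340]
5 bins opened.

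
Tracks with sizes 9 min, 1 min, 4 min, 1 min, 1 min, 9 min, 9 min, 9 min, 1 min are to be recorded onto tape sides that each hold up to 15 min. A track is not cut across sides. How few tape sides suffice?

4

Total = 9 + 9 + 9 + 9 + 4 + 1 + 1 + 1 + 1 = 44 min.
Lower bound: ⌈44/15⌉ = 3 tape sides.
Also, 4 tracks each exceed 15/2 min, and no two of those can share a side, so at least 4 tape sides are needed.
A packing using 4 tape sides:
  side 1: 9 + 4 + 1 + 1 = 15
  side 2: 9 + 1 + 1 = 11
  side 3: 9 = 9
  side 4: 9 = 9
This matches the lower bound, so 4 is optimal.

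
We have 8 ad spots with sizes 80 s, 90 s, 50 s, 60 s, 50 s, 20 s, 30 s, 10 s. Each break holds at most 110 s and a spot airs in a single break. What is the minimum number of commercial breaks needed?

Total = 90 + 80 + 60 + 50 + 50 + 30 + 20 + 10 = 390 s.
Lower bound: ⌈390/110⌉ = 4 commercial breaks.
A packing using 4 commercial breaks:
  break 1: 90 + 20 = 110
  break 2: 80 + 30 = 110
  break 3: 60 + 50 = 110
  break 4: 50 + 10 = 60
This matches the lower bound, so 4 is optimal.

4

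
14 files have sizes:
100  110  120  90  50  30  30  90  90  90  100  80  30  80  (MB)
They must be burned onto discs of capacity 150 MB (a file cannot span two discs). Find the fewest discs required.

10

Total = 120 + 110 + 100 + 100 + 90 + 90 + 90 + 90 + 80 + 80 + 50 + 30 + 30 + 30 = 1090 MB.
Lower bound: ⌈1090/150⌉ = 8 discs.
Also, 10 files each exceed 75 MB, and no two of those can share a disc, so at least 10 discs are needed.
A packing using 10 discs:
  disc 1: 120 + 30 = 150
  disc 2: 110 + 30 = 140
  disc 3: 100 + 50 = 150
  disc 4: 100 + 30 = 130
  disc 5: 90 = 90
  disc 6: 90 = 90
  disc 7: 90 = 90
  disc 8: 90 = 90
  disc 9: 80 = 80
  disc 10: 80 = 80
This matches the lower bound, so 10 is optimal.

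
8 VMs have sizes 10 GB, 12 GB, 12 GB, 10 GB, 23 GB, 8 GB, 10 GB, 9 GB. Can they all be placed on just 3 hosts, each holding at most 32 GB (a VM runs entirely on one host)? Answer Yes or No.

Yes

A valid assignment using 3 hosts:
  host 1: 23 + 9 = 32
  host 2: 12 + 12 + 8 = 32
  host 3: 10 + 10 + 10 = 30
Every load is within 32 GB, so 3 hosts suffice.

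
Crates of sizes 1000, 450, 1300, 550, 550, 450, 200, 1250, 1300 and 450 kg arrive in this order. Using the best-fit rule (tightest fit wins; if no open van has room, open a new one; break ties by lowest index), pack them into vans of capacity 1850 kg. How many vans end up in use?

  1000 → van 1 (new)  [load 1000/1850]
  450 → van 1  [load 1450/1850]
  1300 → van 2 (new)  [load 1300/1850]
  550 → van 2  [load 1850/1850]
  550 → van 3 (new)  [load 550/1850]
  450 → van 3  [load 1000/1850]
  200 → van 1  [load 1650/1850]
  1250 → van 4 (new)  [load 1250/1850]
  1300 → van 5 (new)  [load 1300/1850]
  450 → van 5  [load 1750/1850]
5 vans opened.

5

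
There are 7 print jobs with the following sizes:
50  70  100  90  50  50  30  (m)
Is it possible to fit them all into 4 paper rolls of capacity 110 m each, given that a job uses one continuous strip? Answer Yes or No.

Total = 440 m; ⌈440/110⌉ = 4.
The bound of 4 does not rule out 4, but exhaustive search shows no assignment into 4 paper rolls of capacity 110 m exists — the minimum is 5.

No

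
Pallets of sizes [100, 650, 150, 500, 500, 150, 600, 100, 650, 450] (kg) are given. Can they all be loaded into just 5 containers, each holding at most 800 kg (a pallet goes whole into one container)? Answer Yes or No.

No

Total = 3850 kg; ⌈3850/800⌉ = 5.
6 pallets each exceed half the capacity and cannot share a container, forcing at least 6 containers.
At least 6 containers are required, but only 5 are allowed.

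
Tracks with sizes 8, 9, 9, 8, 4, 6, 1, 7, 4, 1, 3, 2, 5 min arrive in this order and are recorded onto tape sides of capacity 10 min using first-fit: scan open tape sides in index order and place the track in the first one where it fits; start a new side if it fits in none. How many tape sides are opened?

  8 → side 1 (new)  [load 8/10]
  9 → side 2 (new)  [load 9/10]
  9 → side 3 (new)  [load 9/10]
  8 → side 4 (new)  [load 8/10]
  4 → side 5 (new)  [load 4/10]
  6 → side 5  [load 10/10]
  1 → side 1  [load 9/10]
  7 → side 6 (new)  [load 7/10]
  4 → side 7 (new)  [load 4/10]
  1 → side 1  [load 10/10]
  3 → side 6  [load 10/10]
  2 → side 4  [load 10/10]
  5 → side 7  [load 9/10]
7 tape sides opened.

7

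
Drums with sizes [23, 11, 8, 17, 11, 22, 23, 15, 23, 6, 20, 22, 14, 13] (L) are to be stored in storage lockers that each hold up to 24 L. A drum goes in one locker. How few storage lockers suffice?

11

Total = 23 + 23 + 23 + 22 + 22 + 20 + 17 + 15 + 14 + 13 + 11 + 11 + 8 + 6 = 228 L.
Lower bound: ⌈228/24⌉ = 10 storage lockers.
A packing using 11 storage lockers:
  locker 1: 23 = 23
  locker 2: 23 = 23
  locker 3: 23 = 23
  locker 4: 22 = 22
  locker 5: 22 = 22
  locker 6: 20 = 20
  locker 7: 17 + 6 = 23
  locker 8: 15 + 8 = 23
  locker 9: 14 = 14
  locker 10: 13 + 11 = 24
  locker 11: 11 = 11
No arrangement into 10 storage lockers stays within capacity, so 11 is optimal.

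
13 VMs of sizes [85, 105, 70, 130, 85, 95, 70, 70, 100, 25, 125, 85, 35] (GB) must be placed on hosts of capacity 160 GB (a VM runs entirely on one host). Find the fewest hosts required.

Total = 130 + 125 + 105 + 100 + 95 + 85 + 85 + 85 + 70 + 70 + 70 + 35 + 25 = 1080 GB.
Lower bound: ⌈1080/160⌉ = 7 hosts.
Also, 8 VMs each exceed 80 GB, and no two of those can share a host, so at least 8 hosts are needed.
A packing using 8 hosts:
  host 1: 130 + 25 = 155
  host 2: 125 + 35 = 160
  host 3: 105 = 105
  host 4: 100 = 100
  host 5: 95 = 95
  host 6: 85 + 70 = 155
  host 7: 85 + 70 = 155
  host 8: 85 + 70 = 155
This matches the lower bound, so 8 is optimal.

8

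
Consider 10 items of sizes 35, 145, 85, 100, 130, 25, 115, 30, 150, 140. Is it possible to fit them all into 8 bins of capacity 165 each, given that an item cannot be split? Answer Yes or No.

A valid assignment using 7 bins:
  bin 1: 150 = 150
  bin 2: 145 = 145
  bin 3: 140 + 25 = 165
  bin 4: 130 + 35 = 165
  bin 5: 115 + 30 = 145
  bin 6: 100 = 100
  bin 7: 85 = 85
That uses only 7 ≤ 8, so 8 bins are enough.

Yes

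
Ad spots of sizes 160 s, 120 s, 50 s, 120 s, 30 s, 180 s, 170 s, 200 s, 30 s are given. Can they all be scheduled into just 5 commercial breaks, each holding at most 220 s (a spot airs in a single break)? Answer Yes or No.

Total = 1060 s; ⌈1060/220⌉ = 5.
6 ad spots each exceed half the capacity and cannot share a break, forcing at least 6 commercial breaks.
At least 6 commercial breaks are required, but only 5 are allowed.

No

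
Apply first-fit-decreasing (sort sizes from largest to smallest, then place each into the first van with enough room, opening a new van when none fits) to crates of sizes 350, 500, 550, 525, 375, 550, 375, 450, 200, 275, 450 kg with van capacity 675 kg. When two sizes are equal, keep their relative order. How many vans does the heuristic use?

9

Sorted descending: 550, 550, 525, 500, 450, 450, 375, 375, 350, 275, 200.
  550 → van 1 (new)  [load 550/675]
  550 → van 2 (new)  [load 550/675]
  525 → van 3 (new)  [load 525/675]
  500 → van 4 (new)  [load 500/675]
  450 → van 5 (new)  [load 450/675]
  450 → van 6 (new)  [load 450/675]
  375 → van 7 (new)  [load 375/675]
  375 → van 8 (new)  [load 375/675]
  350 → van 9 (new)  [load 350/675]
  275 → van 7  [load 650/675]
  200 → van 5  [load 650/675]
9 vans opened.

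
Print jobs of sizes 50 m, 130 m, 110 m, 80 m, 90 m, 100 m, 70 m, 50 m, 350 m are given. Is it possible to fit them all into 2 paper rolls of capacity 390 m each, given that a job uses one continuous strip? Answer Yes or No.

Total = 1030 m; ⌈1030/390⌉ = 3.
At least 3 paper rolls are required, but only 2 are allowed.

No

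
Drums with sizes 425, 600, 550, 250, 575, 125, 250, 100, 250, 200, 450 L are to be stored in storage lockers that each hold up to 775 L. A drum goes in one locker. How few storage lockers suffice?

Total = 600 + 575 + 550 + 450 + 425 + 250 + 250 + 250 + 200 + 125 + 100 = 3775 L.
Lower bound: ⌈3775/775⌉ = 5 storage lockers.
A packing using 6 storage lockers:
  locker 1: 600 + 125 = 725
  locker 2: 575 + 200 = 775
  locker 3: 550 + 100 = 650
  locker 4: 450 + 250 = 700
  locker 5: 425 + 250 = 675
  locker 6: 250 = 250
No arrangement into 5 storage lockers stays within capacity, so 6 is optimal.

6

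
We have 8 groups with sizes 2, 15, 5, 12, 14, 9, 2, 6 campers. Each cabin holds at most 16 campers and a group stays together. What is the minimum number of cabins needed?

Total = 15 + 14 + 12 + 9 + 6 + 5 + 2 + 2 = 65 campers.
Lower bound: ⌈65/16⌉ = 5 cabins.
A packing using 5 cabins:
  cabin 1: 15 = 15
  cabin 2: 14 + 2 = 16
  cabin 3: 12 + 2 = 14
  cabin 4: 9 + 6 = 15
  cabin 5: 5 = 5
This matches the lower bound, so 5 is optimal.

5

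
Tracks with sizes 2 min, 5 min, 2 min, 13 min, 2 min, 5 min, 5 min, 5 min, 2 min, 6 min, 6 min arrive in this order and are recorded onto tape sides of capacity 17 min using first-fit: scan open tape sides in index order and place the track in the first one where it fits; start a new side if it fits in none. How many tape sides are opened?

4

  2 → side 1 (new)  [load 2/17]
  5 → side 1  [load 7/17]
  2 → side 1  [load 9/17]
  13 → side 2 (new)  [load 13/17]
  2 → side 1  [load 11/17]
  5 → side 1  [load 16/17]
  5 → side 3 (new)  [load 5/17]
  5 → side 3  [load 10/17]
  2 → side 2  [load 15/17]
  6 → side 3  [load 16/17]
  6 → side 4 (new)  [load 6/17]
4 tape sides opened.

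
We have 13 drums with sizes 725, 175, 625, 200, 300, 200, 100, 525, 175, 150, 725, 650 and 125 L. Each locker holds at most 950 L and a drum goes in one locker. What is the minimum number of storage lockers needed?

Total = 725 + 725 + 650 + 625 + 525 + 300 + 200 + 200 + 175 + 175 + 150 + 125 + 100 = 4675 L.
Lower bound: ⌈4675/950⌉ = 5 storage lockers.
A packing using 5 storage lockers:
  locker 1: 725 + 200 = 925
  locker 2: 725 + 200 = 925
  locker 3: 650 + 300 = 950
  locker 4: 625 + 175 + 150 = 950
  locker 5: 525 + 175 + 125 + 100 = 925
This matches the lower bound, so 5 is optimal.

5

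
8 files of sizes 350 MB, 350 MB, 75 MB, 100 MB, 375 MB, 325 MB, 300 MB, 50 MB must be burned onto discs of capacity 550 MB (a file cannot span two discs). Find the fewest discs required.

Total = 375 + 350 + 350 + 325 + 300 + 100 + 75 + 50 = 1925 MB.
Lower bound: ⌈1925/550⌉ = 4 discs.
Also, 5 files each exceed 275 MB, and no two of those can share a disc, so at least 5 discs are needed.
A packing using 5 discs:
  disc 1: 375 + 100 + 75 = 550
  disc 2: 350 + 50 = 400
  disc 3: 350 = 350
  disc 4: 325 = 325
  disc 5: 300 = 300
This matches the lower bound, so 5 is optimal.

5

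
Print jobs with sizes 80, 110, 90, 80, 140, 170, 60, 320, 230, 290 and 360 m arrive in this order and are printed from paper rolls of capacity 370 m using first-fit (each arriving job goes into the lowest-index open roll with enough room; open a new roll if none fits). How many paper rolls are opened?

6

  80 → roll 1 (new)  [load 80/370]
  110 → roll 1  [load 190/370]
  90 → roll 1  [load 280/370]
  80 → roll 1  [load 360/370]
  140 → roll 2 (new)  [load 140/370]
  170 → roll 2  [load 310/370]
  60 → roll 2  [load 370/370]
  320 → roll 3 (new)  [load 320/370]
  230 → roll 4 (new)  [load 230/370]
  290 → roll 5 (new)  [load 290/370]
  360 → roll 6 (new)  [load 360/370]
6 paper rolls opened.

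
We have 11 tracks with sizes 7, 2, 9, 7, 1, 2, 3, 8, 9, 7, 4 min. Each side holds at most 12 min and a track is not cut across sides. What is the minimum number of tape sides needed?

Total = 9 + 9 + 8 + 7 + 7 + 7 + 4 + 3 + 2 + 2 + 1 = 59 min.
Lower bound: ⌈59/12⌉ = 5 tape sides.
Also, 6 tracks each exceed 6 min, and no two of those can share a side, so at least 6 tape sides are needed.
A packing using 6 tape sides:
  side 1: 9 + 3 = 12
  side 2: 9 + 2 + 1 = 12
  side 3: 8 + 4 = 12
  side 4: 7 + 2 = 9
  side 5: 7 = 7
  side 6: 7 = 7
This matches the lower bound, so 6 is optimal.

6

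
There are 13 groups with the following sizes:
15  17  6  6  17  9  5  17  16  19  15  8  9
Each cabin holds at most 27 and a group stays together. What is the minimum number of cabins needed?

7

Total = 19 + 17 + 17 + 17 + 16 + 15 + 15 + 9 + 9 + 8 + 6 + 6 + 5 = 159.
Lower bound: ⌈159/27⌉ = 6 cabins.
Also, 7 groups each exceed 27/2, and no two of those can share a cabin, so at least 7 cabins are needed.
A packing using 7 cabins:
  cabin 1: 19 + 8 = 27
  cabin 2: 17 + 9 = 26
  cabin 3: 17 + 9 = 26
  cabin 4: 17 + 6 = 23
  cabin 5: 16 + 6 + 5 = 27
  cabin 6: 15 = 15
  cabin 7: 15 = 15
This matches the lower bound, so 7 is optimal.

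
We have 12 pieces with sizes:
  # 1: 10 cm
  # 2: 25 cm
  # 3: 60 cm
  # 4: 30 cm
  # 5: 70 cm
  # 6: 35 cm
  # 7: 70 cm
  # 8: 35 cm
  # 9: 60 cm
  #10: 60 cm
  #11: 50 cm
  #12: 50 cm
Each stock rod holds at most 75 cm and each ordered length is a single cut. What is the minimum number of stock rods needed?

9

Total = 70 + 70 + 60 + 60 + 60 + 50 + 50 + 35 + 35 + 30 + 25 + 10 = 555 cm.
Lower bound: ⌈555/75⌉ = 8 stock rods.
A packing using 9 stock rods:
  stock rod 1: 70 = 70
  stock rod 2: 70 = 70
  stock rod 3: 60 + 10 = 70
  stock rod 4: 60 = 60
  stock rod 5: 60 = 60
  stock rod 6: 50 + 25 = 75
  stock rod 7: 50 = 50
  stock rod 8: 35 + 35 = 70
  stock rod 9: 30 = 30
No arrangement into 8 stock rods stays within capacity, so 9 is optimal.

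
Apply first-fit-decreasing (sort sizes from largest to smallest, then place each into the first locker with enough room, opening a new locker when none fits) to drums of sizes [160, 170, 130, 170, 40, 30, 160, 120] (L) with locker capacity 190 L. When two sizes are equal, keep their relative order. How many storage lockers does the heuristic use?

6

Sorted descending: 170, 170, 160, 160, 130, 120, 40, 30.
  170 → locker 1 (new)  [load 170/190]
  170 → locker 2 (new)  [load 170/190]
  160 → locker 3 (new)  [load 160/190]
  160 → locker 4 (new)  [load 160/190]
  130 → locker 5 (new)  [load 130/190]
  120 → locker 6 (new)  [load 120/190]
  40 → locker 5  [load 170/190]
  30 → locker 3  [load 190/190]
6 storage lockers opened.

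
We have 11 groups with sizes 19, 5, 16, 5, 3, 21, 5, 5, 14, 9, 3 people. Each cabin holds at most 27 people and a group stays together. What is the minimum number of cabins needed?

Total = 21 + 19 + 16 + 14 + 9 + 5 + 5 + 5 + 5 + 3 + 3 = 105 people.
Lower bound: ⌈105/27⌉ = 4 cabins.
A packing using 4 cabins:
  cabin 1: 21 + 5 = 26
  cabin 2: 19 + 5 + 3 = 27
  cabin 3: 16 + 9 = 25
  cabin 4: 14 + 5 + 5 + 3 = 27
This matches the lower bound, so 4 is optimal.

4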